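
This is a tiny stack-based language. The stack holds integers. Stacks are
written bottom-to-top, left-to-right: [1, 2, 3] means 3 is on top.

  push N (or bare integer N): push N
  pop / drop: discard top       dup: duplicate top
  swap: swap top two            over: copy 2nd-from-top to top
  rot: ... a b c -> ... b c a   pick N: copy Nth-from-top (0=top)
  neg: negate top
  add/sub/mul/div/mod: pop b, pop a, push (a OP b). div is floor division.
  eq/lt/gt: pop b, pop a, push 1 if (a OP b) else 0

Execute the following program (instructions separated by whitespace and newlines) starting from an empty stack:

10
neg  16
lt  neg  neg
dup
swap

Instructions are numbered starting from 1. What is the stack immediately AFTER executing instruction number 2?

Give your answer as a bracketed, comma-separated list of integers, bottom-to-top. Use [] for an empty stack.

Answer: [-10]

Derivation:
Step 1 ('10'): [10]
Step 2 ('neg'): [-10]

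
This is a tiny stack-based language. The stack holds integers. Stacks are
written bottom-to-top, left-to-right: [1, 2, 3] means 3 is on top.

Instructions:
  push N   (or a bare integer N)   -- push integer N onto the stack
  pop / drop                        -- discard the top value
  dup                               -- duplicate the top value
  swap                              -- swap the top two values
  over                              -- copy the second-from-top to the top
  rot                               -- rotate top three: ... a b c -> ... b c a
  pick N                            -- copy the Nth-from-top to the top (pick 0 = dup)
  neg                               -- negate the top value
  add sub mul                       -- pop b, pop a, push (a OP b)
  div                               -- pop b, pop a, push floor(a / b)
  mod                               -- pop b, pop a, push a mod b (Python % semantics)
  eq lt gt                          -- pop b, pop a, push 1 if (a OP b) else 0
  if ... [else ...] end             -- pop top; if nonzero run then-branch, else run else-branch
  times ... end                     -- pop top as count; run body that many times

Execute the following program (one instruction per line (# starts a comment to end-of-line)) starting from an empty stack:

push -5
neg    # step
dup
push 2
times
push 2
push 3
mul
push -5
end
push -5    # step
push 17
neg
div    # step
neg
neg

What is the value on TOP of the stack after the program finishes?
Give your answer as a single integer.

After 'push -5': [-5]
After 'neg': [5]
After 'dup': [5, 5]
After 'push 2': [5, 5, 2]
After 'times': [5, 5]
After 'push 2': [5, 5, 2]
After 'push 3': [5, 5, 2, 3]
After 'mul': [5, 5, 6]
After 'push -5': [5, 5, 6, -5]
After 'push 2': [5, 5, 6, -5, 2]
After 'push 3': [5, 5, 6, -5, 2, 3]
After 'mul': [5, 5, 6, -5, 6]
After 'push -5': [5, 5, 6, -5, 6, -5]
After 'push -5': [5, 5, 6, -5, 6, -5, -5]
After 'push 17': [5, 5, 6, -5, 6, -5, -5, 17]
After 'neg': [5, 5, 6, -5, 6, -5, -5, -17]
After 'div': [5, 5, 6, -5, 6, -5, 0]
After 'neg': [5, 5, 6, -5, 6, -5, 0]
After 'neg': [5, 5, 6, -5, 6, -5, 0]

Answer: 0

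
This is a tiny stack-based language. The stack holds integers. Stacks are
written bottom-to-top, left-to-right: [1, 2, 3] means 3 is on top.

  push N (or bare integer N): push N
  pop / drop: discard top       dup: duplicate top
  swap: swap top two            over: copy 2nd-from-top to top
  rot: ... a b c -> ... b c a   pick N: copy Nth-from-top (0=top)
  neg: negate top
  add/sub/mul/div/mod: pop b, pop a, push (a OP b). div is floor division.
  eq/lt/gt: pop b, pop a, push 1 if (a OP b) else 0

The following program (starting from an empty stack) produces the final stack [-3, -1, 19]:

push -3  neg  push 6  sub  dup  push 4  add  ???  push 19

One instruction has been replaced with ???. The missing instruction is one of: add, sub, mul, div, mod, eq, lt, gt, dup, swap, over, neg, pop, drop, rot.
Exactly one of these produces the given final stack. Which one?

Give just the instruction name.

Answer: neg

Derivation:
Stack before ???: [-3, 1]
Stack after ???:  [-3, -1]
The instruction that transforms [-3, 1] -> [-3, -1] is: neg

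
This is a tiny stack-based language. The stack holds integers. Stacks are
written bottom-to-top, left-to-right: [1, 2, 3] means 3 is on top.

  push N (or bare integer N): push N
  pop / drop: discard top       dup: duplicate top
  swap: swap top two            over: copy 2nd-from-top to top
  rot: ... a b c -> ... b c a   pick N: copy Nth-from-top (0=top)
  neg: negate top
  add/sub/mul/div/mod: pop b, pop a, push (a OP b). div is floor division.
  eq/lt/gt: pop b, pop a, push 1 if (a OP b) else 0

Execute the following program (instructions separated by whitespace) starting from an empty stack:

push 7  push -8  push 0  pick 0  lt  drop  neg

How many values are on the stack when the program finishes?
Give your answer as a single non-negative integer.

After 'push 7': stack = [7] (depth 1)
After 'push -8': stack = [7, -8] (depth 2)
After 'push 0': stack = [7, -8, 0] (depth 3)
After 'pick 0': stack = [7, -8, 0, 0] (depth 4)
After 'lt': stack = [7, -8, 0] (depth 3)
After 'drop': stack = [7, -8] (depth 2)
After 'neg': stack = [7, 8] (depth 2)

Answer: 2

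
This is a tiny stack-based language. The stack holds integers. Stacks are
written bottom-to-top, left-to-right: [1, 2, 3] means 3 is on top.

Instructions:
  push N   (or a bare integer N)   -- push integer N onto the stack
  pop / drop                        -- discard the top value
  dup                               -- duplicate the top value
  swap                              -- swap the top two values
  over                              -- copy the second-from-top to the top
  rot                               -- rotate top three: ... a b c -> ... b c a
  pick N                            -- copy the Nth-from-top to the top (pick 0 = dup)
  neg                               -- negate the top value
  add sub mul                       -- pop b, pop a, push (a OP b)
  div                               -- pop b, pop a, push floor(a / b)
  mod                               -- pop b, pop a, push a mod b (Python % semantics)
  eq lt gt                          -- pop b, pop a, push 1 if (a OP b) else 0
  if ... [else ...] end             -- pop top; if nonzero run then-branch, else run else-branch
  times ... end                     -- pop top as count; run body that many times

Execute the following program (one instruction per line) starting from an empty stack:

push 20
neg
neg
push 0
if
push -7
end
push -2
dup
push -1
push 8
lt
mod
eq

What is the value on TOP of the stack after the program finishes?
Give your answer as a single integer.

Answer: 0

Derivation:
After 'push 20': [20]
After 'neg': [-20]
After 'neg': [20]
After 'push 0': [20, 0]
After 'if': [20]
After 'push -2': [20, -2]
After 'dup': [20, -2, -2]
After 'push -1': [20, -2, -2, -1]
After 'push 8': [20, -2, -2, -1, 8]
After 'lt': [20, -2, -2, 1]
After 'mod': [20, -2, 0]
After 'eq': [20, 0]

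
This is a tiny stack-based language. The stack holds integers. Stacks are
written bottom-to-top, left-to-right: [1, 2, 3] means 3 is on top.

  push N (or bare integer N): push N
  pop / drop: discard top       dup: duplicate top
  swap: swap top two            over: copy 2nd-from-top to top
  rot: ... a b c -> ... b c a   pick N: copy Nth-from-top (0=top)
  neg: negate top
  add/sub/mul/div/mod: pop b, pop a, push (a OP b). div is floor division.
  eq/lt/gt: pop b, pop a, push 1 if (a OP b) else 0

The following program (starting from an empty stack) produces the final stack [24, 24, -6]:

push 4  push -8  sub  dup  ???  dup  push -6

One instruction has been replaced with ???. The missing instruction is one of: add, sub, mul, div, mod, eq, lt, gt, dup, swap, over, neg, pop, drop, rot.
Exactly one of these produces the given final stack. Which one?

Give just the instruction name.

Answer: add

Derivation:
Stack before ???: [12, 12]
Stack after ???:  [24]
The instruction that transforms [12, 12] -> [24] is: add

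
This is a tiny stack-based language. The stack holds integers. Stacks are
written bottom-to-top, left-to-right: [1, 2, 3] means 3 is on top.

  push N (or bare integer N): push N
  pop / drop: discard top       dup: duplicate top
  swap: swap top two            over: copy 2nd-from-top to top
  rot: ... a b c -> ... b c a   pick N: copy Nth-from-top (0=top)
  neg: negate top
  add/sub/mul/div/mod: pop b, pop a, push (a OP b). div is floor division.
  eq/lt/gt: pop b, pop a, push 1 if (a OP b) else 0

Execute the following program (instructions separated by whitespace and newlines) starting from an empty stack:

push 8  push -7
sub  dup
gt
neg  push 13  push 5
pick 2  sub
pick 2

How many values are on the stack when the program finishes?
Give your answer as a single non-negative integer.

Answer: 4

Derivation:
After 'push 8': stack = [8] (depth 1)
After 'push -7': stack = [8, -7] (depth 2)
After 'sub': stack = [15] (depth 1)
After 'dup': stack = [15, 15] (depth 2)
After 'gt': stack = [0] (depth 1)
After 'neg': stack = [0] (depth 1)
After 'push 13': stack = [0, 13] (depth 2)
After 'push 5': stack = [0, 13, 5] (depth 3)
After 'pick 2': stack = [0, 13, 5, 0] (depth 4)
After 'sub': stack = [0, 13, 5] (depth 3)
After 'pick 2': stack = [0, 13, 5, 0] (depth 4)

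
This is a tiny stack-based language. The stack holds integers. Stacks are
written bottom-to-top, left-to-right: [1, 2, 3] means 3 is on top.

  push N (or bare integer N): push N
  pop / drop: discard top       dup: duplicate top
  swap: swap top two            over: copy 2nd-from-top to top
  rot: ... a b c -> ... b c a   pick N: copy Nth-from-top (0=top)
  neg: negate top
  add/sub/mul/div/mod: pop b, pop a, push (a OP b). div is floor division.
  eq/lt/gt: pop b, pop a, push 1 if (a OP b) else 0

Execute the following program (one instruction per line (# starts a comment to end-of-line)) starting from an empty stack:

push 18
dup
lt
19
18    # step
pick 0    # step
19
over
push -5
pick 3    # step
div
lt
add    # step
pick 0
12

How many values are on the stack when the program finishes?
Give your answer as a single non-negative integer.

After 'push 18': stack = [18] (depth 1)
After 'dup': stack = [18, 18] (depth 2)
After 'lt': stack = [0] (depth 1)
After 'push 19': stack = [0, 19] (depth 2)
After 'push 18': stack = [0, 19, 18] (depth 3)
After 'pick 0': stack = [0, 19, 18, 18] (depth 4)
After 'push 19': stack = [0, 19, 18, 18, 19] (depth 5)
After 'over': stack = [0, 19, 18, 18, 19, 18] (depth 6)
After 'push -5': stack = [0, 19, 18, 18, 19, 18, -5] (depth 7)
After 'pick 3': stack = [0, 19, 18, 18, 19, 18, -5, 18] (depth 8)
After 'div': stack = [0, 19, 18, 18, 19, 18, -1] (depth 7)
After 'lt': stack = [0, 19, 18, 18, 19, 0] (depth 6)
After 'add': stack = [0, 19, 18, 18, 19] (depth 5)
After 'pick 0': stack = [0, 19, 18, 18, 19, 19] (depth 6)
After 'push 12': stack = [0, 19, 18, 18, 19, 19, 12] (depth 7)

Answer: 7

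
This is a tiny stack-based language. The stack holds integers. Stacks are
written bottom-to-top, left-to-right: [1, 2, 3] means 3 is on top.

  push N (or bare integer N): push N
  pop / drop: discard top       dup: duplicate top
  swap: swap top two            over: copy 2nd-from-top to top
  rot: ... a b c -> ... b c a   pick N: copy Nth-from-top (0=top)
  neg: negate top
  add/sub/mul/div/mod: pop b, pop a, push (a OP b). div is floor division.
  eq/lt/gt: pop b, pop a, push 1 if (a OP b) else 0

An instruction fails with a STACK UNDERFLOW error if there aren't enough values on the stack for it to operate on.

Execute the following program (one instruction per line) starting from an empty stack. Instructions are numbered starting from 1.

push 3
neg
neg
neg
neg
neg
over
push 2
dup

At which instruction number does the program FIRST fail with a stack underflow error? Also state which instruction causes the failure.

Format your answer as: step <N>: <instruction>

Step 1 ('push 3'): stack = [3], depth = 1
Step 2 ('neg'): stack = [-3], depth = 1
Step 3 ('neg'): stack = [3], depth = 1
Step 4 ('neg'): stack = [-3], depth = 1
Step 5 ('neg'): stack = [3], depth = 1
Step 6 ('neg'): stack = [-3], depth = 1
Step 7 ('over'): needs 2 value(s) but depth is 1 — STACK UNDERFLOW

Answer: step 7: over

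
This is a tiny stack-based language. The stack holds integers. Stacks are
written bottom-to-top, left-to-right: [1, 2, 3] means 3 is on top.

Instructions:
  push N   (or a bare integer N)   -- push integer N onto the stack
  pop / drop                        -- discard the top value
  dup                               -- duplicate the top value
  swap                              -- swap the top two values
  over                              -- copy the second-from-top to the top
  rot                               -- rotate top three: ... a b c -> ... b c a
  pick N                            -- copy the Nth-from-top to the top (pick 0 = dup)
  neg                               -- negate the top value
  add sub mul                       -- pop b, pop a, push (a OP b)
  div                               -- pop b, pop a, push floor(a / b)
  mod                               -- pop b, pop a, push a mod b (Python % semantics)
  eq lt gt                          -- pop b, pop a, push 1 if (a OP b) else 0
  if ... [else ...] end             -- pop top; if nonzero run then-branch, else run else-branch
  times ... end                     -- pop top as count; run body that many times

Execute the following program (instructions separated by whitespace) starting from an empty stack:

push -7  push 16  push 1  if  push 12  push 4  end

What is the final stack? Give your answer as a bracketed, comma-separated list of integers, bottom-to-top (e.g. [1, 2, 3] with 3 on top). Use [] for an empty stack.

Answer: [-7, 16, 12, 4]

Derivation:
After 'push -7': [-7]
After 'push 16': [-7, 16]
After 'push 1': [-7, 16, 1]
After 'if': [-7, 16]
After 'push 12': [-7, 16, 12]
After 'push 4': [-7, 16, 12, 4]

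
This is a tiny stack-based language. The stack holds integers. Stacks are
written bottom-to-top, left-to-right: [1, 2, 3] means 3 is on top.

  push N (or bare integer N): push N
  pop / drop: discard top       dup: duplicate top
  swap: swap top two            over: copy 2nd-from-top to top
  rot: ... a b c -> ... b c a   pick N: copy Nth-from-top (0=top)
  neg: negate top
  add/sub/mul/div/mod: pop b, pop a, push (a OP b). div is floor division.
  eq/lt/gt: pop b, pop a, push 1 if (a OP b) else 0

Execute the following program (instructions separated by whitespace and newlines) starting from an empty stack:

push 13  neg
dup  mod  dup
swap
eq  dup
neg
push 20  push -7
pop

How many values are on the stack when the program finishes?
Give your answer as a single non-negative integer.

Answer: 3

Derivation:
After 'push 13': stack = [13] (depth 1)
After 'neg': stack = [-13] (depth 1)
After 'dup': stack = [-13, -13] (depth 2)
After 'mod': stack = [0] (depth 1)
After 'dup': stack = [0, 0] (depth 2)
After 'swap': stack = [0, 0] (depth 2)
After 'eq': stack = [1] (depth 1)
After 'dup': stack = [1, 1] (depth 2)
After 'neg': stack = [1, -1] (depth 2)
After 'push 20': stack = [1, -1, 20] (depth 3)
After 'push -7': stack = [1, -1, 20, -7] (depth 4)
After 'pop': stack = [1, -1, 20] (depth 3)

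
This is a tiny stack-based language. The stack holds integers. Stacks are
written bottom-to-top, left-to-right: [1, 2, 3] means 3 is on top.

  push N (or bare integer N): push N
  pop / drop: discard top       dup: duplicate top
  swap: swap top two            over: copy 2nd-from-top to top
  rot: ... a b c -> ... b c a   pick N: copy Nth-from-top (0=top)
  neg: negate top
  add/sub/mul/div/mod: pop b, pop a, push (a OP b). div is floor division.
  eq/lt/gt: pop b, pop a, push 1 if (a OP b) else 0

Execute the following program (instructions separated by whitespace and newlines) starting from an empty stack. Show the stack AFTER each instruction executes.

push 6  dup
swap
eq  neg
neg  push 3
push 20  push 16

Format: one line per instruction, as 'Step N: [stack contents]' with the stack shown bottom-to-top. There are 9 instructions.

Step 1: [6]
Step 2: [6, 6]
Step 3: [6, 6]
Step 4: [1]
Step 5: [-1]
Step 6: [1]
Step 7: [1, 3]
Step 8: [1, 3, 20]
Step 9: [1, 3, 20, 16]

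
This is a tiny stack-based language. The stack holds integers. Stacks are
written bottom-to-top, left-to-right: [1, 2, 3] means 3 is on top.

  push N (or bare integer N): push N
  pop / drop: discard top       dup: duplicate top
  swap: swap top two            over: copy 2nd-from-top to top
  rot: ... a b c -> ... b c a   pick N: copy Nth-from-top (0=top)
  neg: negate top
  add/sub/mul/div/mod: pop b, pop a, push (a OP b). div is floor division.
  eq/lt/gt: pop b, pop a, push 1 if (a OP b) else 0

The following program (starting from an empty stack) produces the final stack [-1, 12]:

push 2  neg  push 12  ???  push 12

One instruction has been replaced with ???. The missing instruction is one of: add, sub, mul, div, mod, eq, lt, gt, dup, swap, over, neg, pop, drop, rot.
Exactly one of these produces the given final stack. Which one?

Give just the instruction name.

Answer: div

Derivation:
Stack before ???: [-2, 12]
Stack after ???:  [-1]
The instruction that transforms [-2, 12] -> [-1] is: div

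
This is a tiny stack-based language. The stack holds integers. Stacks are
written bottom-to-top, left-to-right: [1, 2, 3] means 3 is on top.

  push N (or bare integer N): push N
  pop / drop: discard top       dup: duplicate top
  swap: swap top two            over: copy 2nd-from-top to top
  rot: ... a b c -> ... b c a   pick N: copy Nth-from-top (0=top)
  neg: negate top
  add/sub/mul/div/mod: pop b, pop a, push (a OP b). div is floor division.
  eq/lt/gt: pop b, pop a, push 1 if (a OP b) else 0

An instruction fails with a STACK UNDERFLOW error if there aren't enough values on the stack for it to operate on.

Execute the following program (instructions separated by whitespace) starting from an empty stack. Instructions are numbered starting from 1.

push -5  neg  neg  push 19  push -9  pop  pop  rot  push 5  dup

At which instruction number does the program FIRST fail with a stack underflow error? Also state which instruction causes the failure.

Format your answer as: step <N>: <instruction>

Step 1 ('push -5'): stack = [-5], depth = 1
Step 2 ('neg'): stack = [5], depth = 1
Step 3 ('neg'): stack = [-5], depth = 1
Step 4 ('push 19'): stack = [-5, 19], depth = 2
Step 5 ('push -9'): stack = [-5, 19, -9], depth = 3
Step 6 ('pop'): stack = [-5, 19], depth = 2
Step 7 ('pop'): stack = [-5], depth = 1
Step 8 ('rot'): needs 3 value(s) but depth is 1 — STACK UNDERFLOW

Answer: step 8: rot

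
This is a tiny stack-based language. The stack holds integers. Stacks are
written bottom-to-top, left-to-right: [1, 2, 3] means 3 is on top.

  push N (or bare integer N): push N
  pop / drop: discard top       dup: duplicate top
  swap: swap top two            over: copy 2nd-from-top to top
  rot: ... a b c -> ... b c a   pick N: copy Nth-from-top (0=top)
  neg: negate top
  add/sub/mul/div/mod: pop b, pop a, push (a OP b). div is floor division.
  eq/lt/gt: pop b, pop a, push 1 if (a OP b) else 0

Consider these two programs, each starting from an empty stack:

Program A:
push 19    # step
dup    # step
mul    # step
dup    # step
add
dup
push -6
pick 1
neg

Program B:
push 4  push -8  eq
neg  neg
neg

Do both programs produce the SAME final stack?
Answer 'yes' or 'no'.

Answer: no

Derivation:
Program A trace:
  After 'push 19': [19]
  After 'dup': [19, 19]
  After 'mul': [361]
  After 'dup': [361, 361]
  After 'add': [722]
  After 'dup': [722, 722]
  After 'push -6': [722, 722, -6]
  After 'pick 1': [722, 722, -6, 722]
  After 'neg': [722, 722, -6, -722]
Program A final stack: [722, 722, -6, -722]

Program B trace:
  After 'push 4': [4]
  After 'push -8': [4, -8]
  After 'eq': [0]
  After 'neg': [0]
  After 'neg': [0]
  After 'neg': [0]
Program B final stack: [0]
Same: no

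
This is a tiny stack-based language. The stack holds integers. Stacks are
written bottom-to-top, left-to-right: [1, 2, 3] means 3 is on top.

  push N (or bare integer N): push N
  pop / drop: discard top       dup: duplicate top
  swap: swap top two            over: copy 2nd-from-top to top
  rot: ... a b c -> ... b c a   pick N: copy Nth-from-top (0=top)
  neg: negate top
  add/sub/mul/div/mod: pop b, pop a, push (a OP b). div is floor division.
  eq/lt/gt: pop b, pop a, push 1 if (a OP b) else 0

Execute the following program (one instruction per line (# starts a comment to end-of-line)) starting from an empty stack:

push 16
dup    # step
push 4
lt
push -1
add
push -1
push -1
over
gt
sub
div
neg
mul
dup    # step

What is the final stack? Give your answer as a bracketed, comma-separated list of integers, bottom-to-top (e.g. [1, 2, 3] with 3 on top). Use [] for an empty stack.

Answer: [-16, -16]

Derivation:
After 'push 16': [16]
After 'dup': [16, 16]
After 'push 4': [16, 16, 4]
After 'lt': [16, 0]
After 'push -1': [16, 0, -1]
After 'add': [16, -1]
After 'push -1': [16, -1, -1]
After 'push -1': [16, -1, -1, -1]
After 'over': [16, -1, -1, -1, -1]
After 'gt': [16, -1, -1, 0]
After 'sub': [16, -1, -1]
After 'div': [16, 1]
After 'neg': [16, -1]
After 'mul': [-16]
After 'dup': [-16, -16]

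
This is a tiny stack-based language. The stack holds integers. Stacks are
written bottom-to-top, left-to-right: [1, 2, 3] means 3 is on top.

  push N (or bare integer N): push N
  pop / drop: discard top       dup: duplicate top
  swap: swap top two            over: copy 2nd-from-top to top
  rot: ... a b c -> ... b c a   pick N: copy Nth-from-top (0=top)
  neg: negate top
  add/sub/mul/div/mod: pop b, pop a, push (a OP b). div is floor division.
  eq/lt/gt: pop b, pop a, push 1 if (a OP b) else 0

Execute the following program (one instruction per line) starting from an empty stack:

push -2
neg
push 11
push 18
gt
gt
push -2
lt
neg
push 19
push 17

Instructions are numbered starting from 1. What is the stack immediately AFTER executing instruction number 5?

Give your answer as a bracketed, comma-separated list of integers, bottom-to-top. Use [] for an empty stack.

Answer: [2, 0]

Derivation:
Step 1 ('push -2'): [-2]
Step 2 ('neg'): [2]
Step 3 ('push 11'): [2, 11]
Step 4 ('push 18'): [2, 11, 18]
Step 5 ('gt'): [2, 0]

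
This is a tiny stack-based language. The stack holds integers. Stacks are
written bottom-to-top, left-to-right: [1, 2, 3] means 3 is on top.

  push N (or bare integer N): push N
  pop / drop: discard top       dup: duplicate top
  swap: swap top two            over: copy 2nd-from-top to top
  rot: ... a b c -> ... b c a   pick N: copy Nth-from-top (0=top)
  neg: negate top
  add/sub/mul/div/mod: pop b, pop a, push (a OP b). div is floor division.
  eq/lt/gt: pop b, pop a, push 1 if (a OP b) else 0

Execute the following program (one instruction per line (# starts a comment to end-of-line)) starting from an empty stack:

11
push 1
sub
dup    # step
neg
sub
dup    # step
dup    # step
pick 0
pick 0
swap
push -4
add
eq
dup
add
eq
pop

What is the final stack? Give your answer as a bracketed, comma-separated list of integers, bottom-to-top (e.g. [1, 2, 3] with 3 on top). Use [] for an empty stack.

After 'push 11': [11]
After 'push 1': [11, 1]
After 'sub': [10]
After 'dup': [10, 10]
After 'neg': [10, -10]
After 'sub': [20]
After 'dup': [20, 20]
After 'dup': [20, 20, 20]
After 'pick 0': [20, 20, 20, 20]
After 'pick 0': [20, 20, 20, 20, 20]
After 'swap': [20, 20, 20, 20, 20]
After 'push -4': [20, 20, 20, 20, 20, -4]
After 'add': [20, 20, 20, 20, 16]
After 'eq': [20, 20, 20, 0]
After 'dup': [20, 20, 20, 0, 0]
After 'add': [20, 20, 20, 0]
After 'eq': [20, 20, 0]
After 'pop': [20, 20]

Answer: [20, 20]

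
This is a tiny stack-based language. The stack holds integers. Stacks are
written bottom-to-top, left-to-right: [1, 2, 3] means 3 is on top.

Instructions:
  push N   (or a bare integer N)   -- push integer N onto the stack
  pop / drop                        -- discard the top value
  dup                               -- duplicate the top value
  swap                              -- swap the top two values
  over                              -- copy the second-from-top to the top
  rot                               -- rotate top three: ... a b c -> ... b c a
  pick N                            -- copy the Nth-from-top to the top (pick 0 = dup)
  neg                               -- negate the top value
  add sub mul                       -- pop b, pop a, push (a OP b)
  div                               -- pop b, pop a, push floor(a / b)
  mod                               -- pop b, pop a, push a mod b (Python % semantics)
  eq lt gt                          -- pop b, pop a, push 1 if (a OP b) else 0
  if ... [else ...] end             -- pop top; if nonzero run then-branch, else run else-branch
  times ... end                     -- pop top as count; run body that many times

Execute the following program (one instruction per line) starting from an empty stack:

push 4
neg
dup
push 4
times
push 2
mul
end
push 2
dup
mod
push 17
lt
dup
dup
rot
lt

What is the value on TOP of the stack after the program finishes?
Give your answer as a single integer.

Answer: 0

Derivation:
After 'push 4': [4]
After 'neg': [-4]
After 'dup': [-4, -4]
After 'push 4': [-4, -4, 4]
After 'times': [-4, -4]
After 'push 2': [-4, -4, 2]
After 'mul': [-4, -8]
After 'push 2': [-4, -8, 2]
After 'mul': [-4, -16]
After 'push 2': [-4, -16, 2]
  ...
After 'mul': [-4, -64]
After 'push 2': [-4, -64, 2]
After 'dup': [-4, -64, 2, 2]
After 'mod': [-4, -64, 0]
After 'push 17': [-4, -64, 0, 17]
After 'lt': [-4, -64, 1]
After 'dup': [-4, -64, 1, 1]
After 'dup': [-4, -64, 1, 1, 1]
After 'rot': [-4, -64, 1, 1, 1]
After 'lt': [-4, -64, 1, 0]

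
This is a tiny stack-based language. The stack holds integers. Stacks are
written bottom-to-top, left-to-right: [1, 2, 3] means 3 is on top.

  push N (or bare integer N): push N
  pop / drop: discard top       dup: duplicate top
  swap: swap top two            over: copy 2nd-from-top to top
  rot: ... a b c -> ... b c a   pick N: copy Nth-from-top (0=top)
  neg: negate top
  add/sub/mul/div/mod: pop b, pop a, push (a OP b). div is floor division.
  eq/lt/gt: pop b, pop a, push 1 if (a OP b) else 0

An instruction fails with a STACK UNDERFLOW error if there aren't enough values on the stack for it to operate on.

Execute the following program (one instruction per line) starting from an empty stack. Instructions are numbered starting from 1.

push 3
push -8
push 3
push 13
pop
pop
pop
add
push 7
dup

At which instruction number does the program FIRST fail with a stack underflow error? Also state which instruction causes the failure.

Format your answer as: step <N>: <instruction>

Step 1 ('push 3'): stack = [3], depth = 1
Step 2 ('push -8'): stack = [3, -8], depth = 2
Step 3 ('push 3'): stack = [3, -8, 3], depth = 3
Step 4 ('push 13'): stack = [3, -8, 3, 13], depth = 4
Step 5 ('pop'): stack = [3, -8, 3], depth = 3
Step 6 ('pop'): stack = [3, -8], depth = 2
Step 7 ('pop'): stack = [3], depth = 1
Step 8 ('add'): needs 2 value(s) but depth is 1 — STACK UNDERFLOW

Answer: step 8: add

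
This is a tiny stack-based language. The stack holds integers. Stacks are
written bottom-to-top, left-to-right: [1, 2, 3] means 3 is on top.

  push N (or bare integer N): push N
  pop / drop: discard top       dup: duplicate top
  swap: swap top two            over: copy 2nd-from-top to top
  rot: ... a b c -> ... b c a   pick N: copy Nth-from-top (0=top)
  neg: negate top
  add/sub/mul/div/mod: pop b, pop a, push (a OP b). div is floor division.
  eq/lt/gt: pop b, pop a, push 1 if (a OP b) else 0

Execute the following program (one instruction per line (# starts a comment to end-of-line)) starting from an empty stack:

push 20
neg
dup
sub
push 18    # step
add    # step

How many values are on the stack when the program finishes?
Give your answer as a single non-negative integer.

After 'push 20': stack = [20] (depth 1)
After 'neg': stack = [-20] (depth 1)
After 'dup': stack = [-20, -20] (depth 2)
After 'sub': stack = [0] (depth 1)
After 'push 18': stack = [0, 18] (depth 2)
After 'add': stack = [18] (depth 1)

Answer: 1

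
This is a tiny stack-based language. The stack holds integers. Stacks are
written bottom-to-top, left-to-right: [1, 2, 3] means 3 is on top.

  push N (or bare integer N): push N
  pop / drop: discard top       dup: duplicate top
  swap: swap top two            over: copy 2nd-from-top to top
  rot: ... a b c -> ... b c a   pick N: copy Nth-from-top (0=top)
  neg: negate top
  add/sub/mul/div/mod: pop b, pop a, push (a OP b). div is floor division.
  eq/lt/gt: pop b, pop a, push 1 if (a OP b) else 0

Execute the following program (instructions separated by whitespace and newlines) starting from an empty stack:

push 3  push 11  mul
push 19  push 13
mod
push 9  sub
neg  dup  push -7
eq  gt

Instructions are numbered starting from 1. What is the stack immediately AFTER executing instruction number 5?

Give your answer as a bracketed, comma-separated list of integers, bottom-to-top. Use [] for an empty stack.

Answer: [33, 19, 13]

Derivation:
Step 1 ('push 3'): [3]
Step 2 ('push 11'): [3, 11]
Step 3 ('mul'): [33]
Step 4 ('push 19'): [33, 19]
Step 5 ('push 13'): [33, 19, 13]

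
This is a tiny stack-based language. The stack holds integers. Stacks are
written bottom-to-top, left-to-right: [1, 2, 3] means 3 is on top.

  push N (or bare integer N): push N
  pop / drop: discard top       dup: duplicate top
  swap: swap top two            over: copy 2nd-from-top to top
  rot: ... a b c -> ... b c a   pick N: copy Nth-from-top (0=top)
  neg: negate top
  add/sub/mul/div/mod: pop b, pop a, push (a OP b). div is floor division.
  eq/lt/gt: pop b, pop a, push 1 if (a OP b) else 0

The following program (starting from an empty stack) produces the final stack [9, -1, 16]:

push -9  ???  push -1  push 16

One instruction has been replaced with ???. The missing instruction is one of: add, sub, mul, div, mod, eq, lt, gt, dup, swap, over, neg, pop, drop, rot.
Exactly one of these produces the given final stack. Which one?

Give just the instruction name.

Stack before ???: [-9]
Stack after ???:  [9]
The instruction that transforms [-9] -> [9] is: neg

Answer: neg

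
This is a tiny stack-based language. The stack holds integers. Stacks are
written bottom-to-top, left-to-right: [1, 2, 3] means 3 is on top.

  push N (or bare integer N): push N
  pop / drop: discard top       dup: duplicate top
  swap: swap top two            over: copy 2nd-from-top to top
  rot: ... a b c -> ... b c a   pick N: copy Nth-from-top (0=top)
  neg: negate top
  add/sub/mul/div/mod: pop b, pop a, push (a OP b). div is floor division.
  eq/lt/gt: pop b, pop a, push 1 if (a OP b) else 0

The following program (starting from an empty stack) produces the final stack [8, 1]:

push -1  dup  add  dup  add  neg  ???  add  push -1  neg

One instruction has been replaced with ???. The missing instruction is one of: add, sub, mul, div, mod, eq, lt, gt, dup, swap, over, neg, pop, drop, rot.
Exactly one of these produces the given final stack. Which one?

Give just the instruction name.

Stack before ???: [4]
Stack after ???:  [4, 4]
The instruction that transforms [4] -> [4, 4] is: dup

Answer: dup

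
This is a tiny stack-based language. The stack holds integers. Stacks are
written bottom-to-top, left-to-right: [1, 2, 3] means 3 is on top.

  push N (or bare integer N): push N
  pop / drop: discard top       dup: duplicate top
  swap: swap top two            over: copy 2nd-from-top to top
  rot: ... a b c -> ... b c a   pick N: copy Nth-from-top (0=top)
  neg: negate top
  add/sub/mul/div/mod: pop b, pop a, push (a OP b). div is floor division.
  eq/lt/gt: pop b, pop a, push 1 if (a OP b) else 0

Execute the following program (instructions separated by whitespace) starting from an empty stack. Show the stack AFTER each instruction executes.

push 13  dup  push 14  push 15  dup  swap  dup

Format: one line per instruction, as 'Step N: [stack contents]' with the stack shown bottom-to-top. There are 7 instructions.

Step 1: [13]
Step 2: [13, 13]
Step 3: [13, 13, 14]
Step 4: [13, 13, 14, 15]
Step 5: [13, 13, 14, 15, 15]
Step 6: [13, 13, 14, 15, 15]
Step 7: [13, 13, 14, 15, 15, 15]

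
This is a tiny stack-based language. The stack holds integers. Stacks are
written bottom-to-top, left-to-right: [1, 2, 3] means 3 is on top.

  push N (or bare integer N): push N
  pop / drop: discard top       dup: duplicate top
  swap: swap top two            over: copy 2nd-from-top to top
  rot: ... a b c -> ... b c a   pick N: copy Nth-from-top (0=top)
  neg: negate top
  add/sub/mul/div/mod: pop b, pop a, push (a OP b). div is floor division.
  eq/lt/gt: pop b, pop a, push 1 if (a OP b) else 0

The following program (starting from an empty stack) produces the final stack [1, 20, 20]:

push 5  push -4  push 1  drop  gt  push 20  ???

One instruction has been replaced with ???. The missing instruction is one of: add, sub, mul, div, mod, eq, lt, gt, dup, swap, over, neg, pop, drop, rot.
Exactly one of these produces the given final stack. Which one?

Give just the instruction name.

Answer: dup

Derivation:
Stack before ???: [1, 20]
Stack after ???:  [1, 20, 20]
The instruction that transforms [1, 20] -> [1, 20, 20] is: dup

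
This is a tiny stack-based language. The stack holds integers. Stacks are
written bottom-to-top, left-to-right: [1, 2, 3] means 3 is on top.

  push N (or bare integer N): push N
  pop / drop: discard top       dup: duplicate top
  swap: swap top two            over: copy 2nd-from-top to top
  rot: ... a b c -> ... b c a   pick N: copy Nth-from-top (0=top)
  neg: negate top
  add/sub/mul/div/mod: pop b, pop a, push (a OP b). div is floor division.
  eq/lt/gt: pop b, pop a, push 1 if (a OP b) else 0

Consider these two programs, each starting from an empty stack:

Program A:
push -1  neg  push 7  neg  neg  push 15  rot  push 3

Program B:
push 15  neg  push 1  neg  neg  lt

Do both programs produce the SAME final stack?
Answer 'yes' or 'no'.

Answer: no

Derivation:
Program A trace:
  After 'push -1': [-1]
  After 'neg': [1]
  After 'push 7': [1, 7]
  After 'neg': [1, -7]
  After 'neg': [1, 7]
  After 'push 15': [1, 7, 15]
  After 'rot': [7, 15, 1]
  After 'push 3': [7, 15, 1, 3]
Program A final stack: [7, 15, 1, 3]

Program B trace:
  After 'push 15': [15]
  After 'neg': [-15]
  After 'push 1': [-15, 1]
  After 'neg': [-15, -1]
  After 'neg': [-15, 1]
  After 'lt': [1]
Program B final stack: [1]
Same: no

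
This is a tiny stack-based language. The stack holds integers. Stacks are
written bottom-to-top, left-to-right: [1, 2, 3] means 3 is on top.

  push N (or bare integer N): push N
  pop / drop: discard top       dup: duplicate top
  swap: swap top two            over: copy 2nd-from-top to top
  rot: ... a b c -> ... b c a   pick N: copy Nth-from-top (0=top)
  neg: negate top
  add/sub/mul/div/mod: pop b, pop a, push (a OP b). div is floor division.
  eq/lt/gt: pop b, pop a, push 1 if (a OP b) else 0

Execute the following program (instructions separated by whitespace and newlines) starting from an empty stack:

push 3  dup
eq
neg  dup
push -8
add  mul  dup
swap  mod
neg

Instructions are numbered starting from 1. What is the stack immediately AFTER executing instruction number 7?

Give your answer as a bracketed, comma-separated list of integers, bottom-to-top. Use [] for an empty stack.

Answer: [-1, -9]

Derivation:
Step 1 ('push 3'): [3]
Step 2 ('dup'): [3, 3]
Step 3 ('eq'): [1]
Step 4 ('neg'): [-1]
Step 5 ('dup'): [-1, -1]
Step 6 ('push -8'): [-1, -1, -8]
Step 7 ('add'): [-1, -9]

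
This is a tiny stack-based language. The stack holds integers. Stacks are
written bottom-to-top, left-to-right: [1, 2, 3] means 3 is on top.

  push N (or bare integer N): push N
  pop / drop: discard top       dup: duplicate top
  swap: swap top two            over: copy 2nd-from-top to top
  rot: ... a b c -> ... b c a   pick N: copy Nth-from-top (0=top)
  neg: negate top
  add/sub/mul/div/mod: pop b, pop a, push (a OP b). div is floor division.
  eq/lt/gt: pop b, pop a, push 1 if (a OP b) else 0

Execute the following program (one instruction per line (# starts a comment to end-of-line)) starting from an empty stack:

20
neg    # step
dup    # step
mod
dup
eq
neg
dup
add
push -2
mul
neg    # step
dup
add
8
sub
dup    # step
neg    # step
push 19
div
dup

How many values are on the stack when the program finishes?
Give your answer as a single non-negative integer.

After 'push 20': stack = [20] (depth 1)
After 'neg': stack = [-20] (depth 1)
After 'dup': stack = [-20, -20] (depth 2)
After 'mod': stack = [0] (depth 1)
After 'dup': stack = [0, 0] (depth 2)
After 'eq': stack = [1] (depth 1)
After 'neg': stack = [-1] (depth 1)
After 'dup': stack = [-1, -1] (depth 2)
After 'add': stack = [-2] (depth 1)
After 'push -2': stack = [-2, -2] (depth 2)
  ...
After 'neg': stack = [-4] (depth 1)
After 'dup': stack = [-4, -4] (depth 2)
After 'add': stack = [-8] (depth 1)
After 'push 8': stack = [-8, 8] (depth 2)
After 'sub': stack = [-16] (depth 1)
After 'dup': stack = [-16, -16] (depth 2)
After 'neg': stack = [-16, 16] (depth 2)
After 'push 19': stack = [-16, 16, 19] (depth 3)
After 'div': stack = [-16, 0] (depth 2)
After 'dup': stack = [-16, 0, 0] (depth 3)

Answer: 3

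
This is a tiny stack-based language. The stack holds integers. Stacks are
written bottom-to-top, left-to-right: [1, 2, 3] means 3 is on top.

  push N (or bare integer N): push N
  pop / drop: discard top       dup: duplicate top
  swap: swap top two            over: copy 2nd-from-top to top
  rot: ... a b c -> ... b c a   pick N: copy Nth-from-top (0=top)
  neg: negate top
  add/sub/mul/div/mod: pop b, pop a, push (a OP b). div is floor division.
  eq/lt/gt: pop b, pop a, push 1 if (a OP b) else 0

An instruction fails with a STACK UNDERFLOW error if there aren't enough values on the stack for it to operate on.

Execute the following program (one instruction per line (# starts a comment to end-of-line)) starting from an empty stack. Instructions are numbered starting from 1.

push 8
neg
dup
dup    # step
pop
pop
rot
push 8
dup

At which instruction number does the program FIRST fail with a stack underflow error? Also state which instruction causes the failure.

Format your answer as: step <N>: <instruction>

Step 1 ('push 8'): stack = [8], depth = 1
Step 2 ('neg'): stack = [-8], depth = 1
Step 3 ('dup'): stack = [-8, -8], depth = 2
Step 4 ('dup'): stack = [-8, -8, -8], depth = 3
Step 5 ('pop'): stack = [-8, -8], depth = 2
Step 6 ('pop'): stack = [-8], depth = 1
Step 7 ('rot'): needs 3 value(s) but depth is 1 — STACK UNDERFLOW

Answer: step 7: rot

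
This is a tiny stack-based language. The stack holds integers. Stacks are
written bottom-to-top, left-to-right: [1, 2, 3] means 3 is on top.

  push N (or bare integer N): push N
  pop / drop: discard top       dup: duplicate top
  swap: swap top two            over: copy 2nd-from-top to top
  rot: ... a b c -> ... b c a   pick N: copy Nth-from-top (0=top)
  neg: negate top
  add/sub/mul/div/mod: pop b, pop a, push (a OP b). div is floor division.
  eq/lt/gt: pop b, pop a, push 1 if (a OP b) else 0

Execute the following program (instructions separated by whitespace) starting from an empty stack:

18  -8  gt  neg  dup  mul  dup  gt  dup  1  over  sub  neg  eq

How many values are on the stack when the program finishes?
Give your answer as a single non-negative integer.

Answer: 2

Derivation:
After 'push 18': stack = [18] (depth 1)
After 'push -8': stack = [18, -8] (depth 2)
After 'gt': stack = [1] (depth 1)
After 'neg': stack = [-1] (depth 1)
After 'dup': stack = [-1, -1] (depth 2)
After 'mul': stack = [1] (depth 1)
After 'dup': stack = [1, 1] (depth 2)
After 'gt': stack = [0] (depth 1)
After 'dup': stack = [0, 0] (depth 2)
After 'push 1': stack = [0, 0, 1] (depth 3)
After 'over': stack = [0, 0, 1, 0] (depth 4)
After 'sub': stack = [0, 0, 1] (depth 3)
After 'neg': stack = [0, 0, -1] (depth 3)
After 'eq': stack = [0, 0] (depth 2)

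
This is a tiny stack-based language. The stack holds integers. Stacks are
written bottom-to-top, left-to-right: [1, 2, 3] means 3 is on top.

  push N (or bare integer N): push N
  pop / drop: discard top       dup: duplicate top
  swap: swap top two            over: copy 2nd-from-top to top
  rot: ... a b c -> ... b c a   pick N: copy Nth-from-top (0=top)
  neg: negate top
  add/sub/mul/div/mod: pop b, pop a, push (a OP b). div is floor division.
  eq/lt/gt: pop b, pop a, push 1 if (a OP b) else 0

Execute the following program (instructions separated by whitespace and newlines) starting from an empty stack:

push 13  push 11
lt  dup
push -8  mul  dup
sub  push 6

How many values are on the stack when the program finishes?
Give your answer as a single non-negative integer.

After 'push 13': stack = [13] (depth 1)
After 'push 11': stack = [13, 11] (depth 2)
After 'lt': stack = [0] (depth 1)
After 'dup': stack = [0, 0] (depth 2)
After 'push -8': stack = [0, 0, -8] (depth 3)
After 'mul': stack = [0, 0] (depth 2)
After 'dup': stack = [0, 0, 0] (depth 3)
After 'sub': stack = [0, 0] (depth 2)
After 'push 6': stack = [0, 0, 6] (depth 3)

Answer: 3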